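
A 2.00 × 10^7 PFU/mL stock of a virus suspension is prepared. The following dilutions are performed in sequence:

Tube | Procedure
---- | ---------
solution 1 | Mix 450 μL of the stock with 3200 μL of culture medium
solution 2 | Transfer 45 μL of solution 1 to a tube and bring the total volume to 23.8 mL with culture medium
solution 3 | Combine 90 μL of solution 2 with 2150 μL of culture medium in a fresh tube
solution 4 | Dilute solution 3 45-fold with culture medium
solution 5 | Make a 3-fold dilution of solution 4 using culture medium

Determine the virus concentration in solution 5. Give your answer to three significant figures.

Step 1: 450 μL + 3200 μL = 3650 μL total → factor 3650/450 = 8.1111
Step 2: 45 μL brought to 23.8 mL → factor 23800/45 = 528.89
Step 3: 90 μL + 2150 μL = 2240 μL total → factor 2240/90 = 24.889
Step 4: 45-fold → factor 45
Step 5: 3-fold → factor 3
Overall dilution factor = 8.1111 × 528.89 × 24.889 × 45 × 3 = 1.4414 × 10^7
Final = 2.00 × 10^7 PFU/mL / 1.4414 × 10^7 = 1.39 PFU/mL

1.39 PFU/mL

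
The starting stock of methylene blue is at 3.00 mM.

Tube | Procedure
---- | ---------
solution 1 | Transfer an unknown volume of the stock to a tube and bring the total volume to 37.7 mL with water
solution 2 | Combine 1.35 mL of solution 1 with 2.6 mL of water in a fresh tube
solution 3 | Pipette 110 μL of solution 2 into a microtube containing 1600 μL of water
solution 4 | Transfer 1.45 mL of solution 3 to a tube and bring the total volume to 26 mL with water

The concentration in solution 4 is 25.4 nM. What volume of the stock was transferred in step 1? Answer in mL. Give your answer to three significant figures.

0.260 mL

Step 1: v brought to 37.7 mL → factor = 37.7 mL/v
Step 2: 1.35 mL + 2.6 mL = 3.95 mL total → factor 3.95/1.35 = 2.9259
Step 3: 110 μL + 1600 μL = 1710 μL total → factor 1710/110 = 15.545
Step 4: 1.45 mL brought to 26 mL → factor 26/1.45 = 17.931
Product of known-step factors = 815.59
Overall factor = 3.00 mM / (25.4 nM) = 1.1811 × 10^5
Step-1 factor = 1.1811 × 10^5 / 815.59 = 144.82
v = 37.7 mL / 144.82 = 0.260 mL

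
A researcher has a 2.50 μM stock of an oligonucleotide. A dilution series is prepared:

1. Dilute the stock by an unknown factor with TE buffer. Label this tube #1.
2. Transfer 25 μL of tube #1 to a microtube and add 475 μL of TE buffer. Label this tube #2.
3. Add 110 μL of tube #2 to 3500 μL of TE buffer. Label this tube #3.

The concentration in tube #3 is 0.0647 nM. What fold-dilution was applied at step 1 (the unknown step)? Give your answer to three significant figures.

58.9-fold

Step 1: unknown factor x
Step 2: 25 μL + 475 μL = 500 μL total → factor 500/25 = 20
Step 3: 110 μL + 3500 μL = 3610 μL total → factor 3610/110 = 32.818
Product of known-step factors = 656.36
Overall factor = 2.50 μM / (0.0647 nM) = 38640
x = 38640 / 656.36 = 58.9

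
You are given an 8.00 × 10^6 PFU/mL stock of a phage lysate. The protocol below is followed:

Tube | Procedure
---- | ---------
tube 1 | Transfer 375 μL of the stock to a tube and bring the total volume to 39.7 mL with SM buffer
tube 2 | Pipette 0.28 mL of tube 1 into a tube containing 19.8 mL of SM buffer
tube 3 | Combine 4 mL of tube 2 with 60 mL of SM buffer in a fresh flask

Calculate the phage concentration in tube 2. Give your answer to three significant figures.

Step 1: 375 μL brought to 39.7 mL → factor 39700/375 = 105.87
Step 2: 0.28 mL + 19.8 mL = 20.08 mL total → factor 20.08/0.28 = 71.714
Dilution factor through tube 2 = 105.87 × 71.714 = 7592.2
[tube 2] = 8.00 × 10^6 PFU/mL / 7592.2 = 1.05 × 10^3 PFU/mL

1.05 × 10^3 PFU/mL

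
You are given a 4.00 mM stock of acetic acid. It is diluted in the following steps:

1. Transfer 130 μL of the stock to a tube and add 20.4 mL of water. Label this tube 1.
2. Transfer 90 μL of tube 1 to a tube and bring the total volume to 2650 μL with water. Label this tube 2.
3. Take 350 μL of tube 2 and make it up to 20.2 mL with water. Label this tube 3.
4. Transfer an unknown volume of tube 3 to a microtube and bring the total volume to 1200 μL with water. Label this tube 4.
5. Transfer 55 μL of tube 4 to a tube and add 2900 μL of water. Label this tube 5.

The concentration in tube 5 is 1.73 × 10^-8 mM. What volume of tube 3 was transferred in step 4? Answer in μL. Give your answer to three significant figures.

74.8 μL

Step 1: 130 μL + 20.4 mL = 20530 μL total → factor 20530/130 = 157.92
Step 2: 90 μL brought to 2650 μL → factor 2650/90 = 29.444
Step 3: 350 μL brought to 20.2 mL → factor 20200/350 = 57.714
Step 4: v brought to 1200 μL → factor = 1200 μL/v
Step 5: 55 μL + 2900 μL = 2955 μL total → factor 2955/55 = 53.727
Product of known-step factors = 1.4419 × 10^7
Overall factor = 4.00 mM / (1.73 × 10^-8 mM) = 2.3121 × 10^8
Step-4 factor = 2.3121 × 10^8 / 1.4419 × 10^7 = 16.036
v = 1200 μL / 16.036 = 74.8 μL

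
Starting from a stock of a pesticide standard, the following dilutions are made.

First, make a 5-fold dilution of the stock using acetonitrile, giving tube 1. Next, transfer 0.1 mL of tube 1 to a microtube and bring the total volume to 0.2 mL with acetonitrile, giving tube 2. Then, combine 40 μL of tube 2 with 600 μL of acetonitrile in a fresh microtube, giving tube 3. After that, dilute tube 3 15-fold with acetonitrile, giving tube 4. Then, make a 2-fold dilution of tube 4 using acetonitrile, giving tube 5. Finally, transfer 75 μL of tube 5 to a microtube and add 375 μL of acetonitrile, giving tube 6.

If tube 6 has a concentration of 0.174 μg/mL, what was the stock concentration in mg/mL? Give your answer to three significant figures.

Step 1: 5-fold → factor 5
Step 2: 0.1 mL brought to 0.2 mL → factor 0.2/0.1 = 2
Step 3: 40 μL + 600 μL = 640 μL total → factor 640/40 = 16
Step 4: 15-fold → factor 15
Step 5: 2-fold → factor 2
Step 6: 75 μL + 375 μL = 450 μL total → factor 450/75 = 6
Overall dilution factor = 5 × 2 × 16 × 15 × 2 × 6 = 28800
Stock = 0.174 μg/mL × 28800 = 5011 μg/mL = 5.01 mg/mL

5.01 mg/mL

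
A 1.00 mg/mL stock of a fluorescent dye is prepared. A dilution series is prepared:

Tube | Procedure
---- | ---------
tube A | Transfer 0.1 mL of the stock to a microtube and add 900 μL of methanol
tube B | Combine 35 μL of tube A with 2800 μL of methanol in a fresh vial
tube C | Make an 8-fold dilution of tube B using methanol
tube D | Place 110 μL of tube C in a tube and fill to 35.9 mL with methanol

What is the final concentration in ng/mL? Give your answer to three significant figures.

0.473 ng/mL

Step 1: 0.1 mL + 900 μL = 1 mL total → factor 1/0.1 = 10
Step 2: 35 μL + 2800 μL = 2835 μL total → factor 2835/35 = 81
Step 3: 8-fold → factor 8
Step 4: 110 μL brought to 35.9 mL → factor 35900/110 = 326.36
Overall dilution factor = 10 × 81 × 8 × 326.36 = 2.1148 × 10^6
Final = 1.00 mg/mL / 2.1148 × 10^6 = 4.728 × 10^-7 mg/mL = 0.473 ng/mL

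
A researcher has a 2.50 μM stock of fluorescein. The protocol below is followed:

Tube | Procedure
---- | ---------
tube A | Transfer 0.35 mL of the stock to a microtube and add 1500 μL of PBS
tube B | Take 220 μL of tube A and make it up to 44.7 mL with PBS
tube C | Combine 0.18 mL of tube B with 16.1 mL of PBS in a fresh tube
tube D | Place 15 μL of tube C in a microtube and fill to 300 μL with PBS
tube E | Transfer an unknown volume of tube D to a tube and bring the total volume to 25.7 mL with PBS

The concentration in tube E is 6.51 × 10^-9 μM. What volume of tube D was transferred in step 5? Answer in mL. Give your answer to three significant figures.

0.130 mL

Step 1: 0.35 mL + 1500 μL = 1.85 mL total → factor 1.85/0.35 = 5.2857
Step 2: 220 μL brought to 44.7 mL → factor 44700/220 = 203.18
Step 3: 0.18 mL + 16.1 mL = 16.28 mL total → factor 16.28/0.18 = 90.444
Step 4: 15 μL brought to 300 μL → factor 300/15 = 20
Step 5: v brought to 25.7 mL → factor = 25.7 mL/v
Product of known-step factors = 1.9427 × 10^6
Overall factor = 2.50 μM / (6.51 × 10^-9 μM) = 3.8402 × 10^8
Step-5 factor = 3.8402 × 10^8 / 1.9427 × 10^6 = 197.68
v = 25.7 mL / 197.68 = 0.130 mL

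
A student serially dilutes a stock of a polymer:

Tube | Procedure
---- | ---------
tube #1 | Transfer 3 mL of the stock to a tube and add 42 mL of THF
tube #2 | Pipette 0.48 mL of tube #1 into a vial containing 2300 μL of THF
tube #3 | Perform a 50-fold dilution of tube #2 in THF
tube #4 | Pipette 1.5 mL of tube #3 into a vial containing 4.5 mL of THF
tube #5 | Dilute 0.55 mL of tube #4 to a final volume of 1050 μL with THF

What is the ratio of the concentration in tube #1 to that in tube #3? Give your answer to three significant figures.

Step 1: 3 mL + 42 mL = 45 mL total → factor 45/3 = 15
Step 2: 0.48 mL + 2300 μL = 2.78 mL total → factor 2.78/0.48 = 5.7917
Step 3: 50-fold → factor 50
Dilution factor to tube #1 = 15; to tube #3 = 4343.8
[tube #1]/[tube #3] = (factor to tube #3)/(factor to tube #1) = 4343.8/15 = 290

290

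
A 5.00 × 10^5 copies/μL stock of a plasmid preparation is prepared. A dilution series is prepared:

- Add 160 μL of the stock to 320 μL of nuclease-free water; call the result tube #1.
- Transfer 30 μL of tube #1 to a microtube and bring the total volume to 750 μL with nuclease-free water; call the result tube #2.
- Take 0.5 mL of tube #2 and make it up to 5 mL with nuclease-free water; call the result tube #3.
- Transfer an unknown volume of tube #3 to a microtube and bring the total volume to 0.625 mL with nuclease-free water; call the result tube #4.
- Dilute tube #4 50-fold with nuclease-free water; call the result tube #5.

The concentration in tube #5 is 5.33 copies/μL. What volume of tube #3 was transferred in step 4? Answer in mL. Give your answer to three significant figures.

Step 1: 160 μL + 320 μL = 480 μL total → factor 480/160 = 3
Step 2: 30 μL brought to 750 μL → factor 750/30 = 25
Step 3: 0.5 mL brought to 5 mL → factor 5/0.5 = 10
Step 4: v brought to 0.625 mL → factor = 0.625 mL/v
Step 5: 50-fold → factor 50
Product of known-step factors = 37500
Overall factor = 5.00 × 10^5 copies/μL / (5.33 copies/μL) = 93809
Step-4 factor = 93809 / 37500 = 2.5016
v = 0.625 mL / 2.5016 = 0.250 mL

0.250 mL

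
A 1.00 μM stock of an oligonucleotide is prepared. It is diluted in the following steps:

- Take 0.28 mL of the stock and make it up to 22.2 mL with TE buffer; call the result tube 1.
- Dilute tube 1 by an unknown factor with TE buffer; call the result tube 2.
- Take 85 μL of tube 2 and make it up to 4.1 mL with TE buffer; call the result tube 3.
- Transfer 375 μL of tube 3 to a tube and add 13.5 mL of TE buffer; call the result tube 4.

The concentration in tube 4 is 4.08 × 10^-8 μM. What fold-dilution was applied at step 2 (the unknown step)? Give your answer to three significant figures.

173-fold

Step 1: 0.28 mL brought to 22.2 mL → factor 22.2/0.28 = 79.286
Step 2: unknown factor x
Step 3: 85 μL brought to 4.1 mL → factor 4100/85 = 48.235
Step 4: 375 μL + 13.5 mL = 13875 μL total → factor 13875/375 = 37
Product of known-step factors = 1.415 × 10^5
Overall factor = 1.00 μM / (4.08 × 10^-8 μM) = 2.451 × 10^7
x = 2.451 × 10^7 / 1.415 × 10^5 = 173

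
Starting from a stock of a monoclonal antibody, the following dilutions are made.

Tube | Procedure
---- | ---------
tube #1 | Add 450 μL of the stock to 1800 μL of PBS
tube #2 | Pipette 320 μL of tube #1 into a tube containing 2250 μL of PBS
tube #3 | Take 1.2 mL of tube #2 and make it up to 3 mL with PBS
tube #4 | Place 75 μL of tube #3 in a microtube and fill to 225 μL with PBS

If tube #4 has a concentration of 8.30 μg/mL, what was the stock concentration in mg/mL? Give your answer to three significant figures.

2.50 mg/mL

Step 1: 450 μL + 1800 μL = 2250 μL total → factor 2250/450 = 5
Step 2: 320 μL + 2250 μL = 2570 μL total → factor 2570/320 = 8.0312
Step 3: 1.2 mL brought to 3 mL → factor 3/1.2 = 2.5
Step 4: 75 μL brought to 225 μL → factor 225/75 = 3
Overall dilution factor = 5 × 8.0312 × 2.5 × 3 = 301.17
Stock = 8.30 μg/mL × 301.17 = 2500 μg/mL = 2.50 mg/mL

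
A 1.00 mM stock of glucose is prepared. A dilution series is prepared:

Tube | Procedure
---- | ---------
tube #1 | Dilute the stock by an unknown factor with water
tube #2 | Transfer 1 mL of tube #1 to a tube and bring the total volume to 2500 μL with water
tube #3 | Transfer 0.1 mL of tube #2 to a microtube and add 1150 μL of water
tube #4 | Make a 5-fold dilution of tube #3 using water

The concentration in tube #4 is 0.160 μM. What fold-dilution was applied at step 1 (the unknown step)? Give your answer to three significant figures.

40.0-fold

Step 1: unknown factor x
Step 2: 1 mL brought to 2500 μL → factor 2.5/1 = 2.5
Step 3: 0.1 mL + 1150 μL = 1.25 mL total → factor 1.25/0.1 = 12.5
Step 4: 5-fold → factor 5
Product of known-step factors = 156.25
Overall factor = 1.00 mM / (0.160 μM) = 6250
x = 6250 / 156.25 = 40.0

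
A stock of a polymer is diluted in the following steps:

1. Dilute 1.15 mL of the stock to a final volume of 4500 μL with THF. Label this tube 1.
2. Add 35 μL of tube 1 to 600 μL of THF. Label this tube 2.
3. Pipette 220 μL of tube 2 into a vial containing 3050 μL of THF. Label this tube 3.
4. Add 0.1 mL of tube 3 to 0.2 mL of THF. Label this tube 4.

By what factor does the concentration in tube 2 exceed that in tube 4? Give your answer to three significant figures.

44.6

Step 1: 1.15 mL brought to 4500 μL → factor 4.5/1.15 = 3.913
Step 2: 35 μL + 600 μL = 635 μL total → factor 635/35 = 18.143
Step 3: 220 μL + 3050 μL = 3270 μL total → factor 3270/220 = 14.864
Step 4: 0.1 mL + 0.2 mL = 0.3 mL total → factor 0.3/0.1 = 3
Dilution factor to tube 2 = 70.994; to tube 4 = 3165.7
[tube 2]/[tube 4] = (factor to tube 4)/(factor to tube 2) = 3165.7/70.994 = 44.6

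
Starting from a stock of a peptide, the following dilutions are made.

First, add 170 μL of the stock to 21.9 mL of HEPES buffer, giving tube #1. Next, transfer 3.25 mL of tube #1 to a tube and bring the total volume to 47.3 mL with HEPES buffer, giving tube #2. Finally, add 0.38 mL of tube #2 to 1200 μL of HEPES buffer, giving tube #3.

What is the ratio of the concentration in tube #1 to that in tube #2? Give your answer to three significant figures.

Step 1: 170 μL + 21.9 mL = 22070 μL total → factor 22070/170 = 129.82
Step 2: 3.25 mL brought to 47.3 mL → factor 47.3/3.25 = 14.554
Dilution factor to tube #1 = 129.82; to tube #2 = 1889.4
[tube #1]/[tube #2] = (factor to tube #2)/(factor to tube #1) = 1889.4/129.82 = 14.6

14.6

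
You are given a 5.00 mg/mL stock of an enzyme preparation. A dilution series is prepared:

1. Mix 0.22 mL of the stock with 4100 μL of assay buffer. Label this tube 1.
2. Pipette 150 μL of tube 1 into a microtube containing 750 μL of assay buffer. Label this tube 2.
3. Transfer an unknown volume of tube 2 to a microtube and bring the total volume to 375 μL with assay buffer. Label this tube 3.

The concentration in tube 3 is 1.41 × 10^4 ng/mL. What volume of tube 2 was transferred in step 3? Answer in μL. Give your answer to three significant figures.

125 μL

Step 1: 0.22 mL + 4100 μL = 4.32 mL total → factor 4.32/0.22 = 19.636
Step 2: 150 μL + 750 μL = 900 μL total → factor 900/150 = 6
Step 3: v brought to 375 μL → factor = 375 μL/v
Product of known-step factors = 117.82
Overall factor = 5.00 mg/mL / (1.41 × 10^4 ng/mL) = 354.61
Step-3 factor = 354.61 / 117.82 = 3.0098
v = 375 μL / 3.0098 = 125 μL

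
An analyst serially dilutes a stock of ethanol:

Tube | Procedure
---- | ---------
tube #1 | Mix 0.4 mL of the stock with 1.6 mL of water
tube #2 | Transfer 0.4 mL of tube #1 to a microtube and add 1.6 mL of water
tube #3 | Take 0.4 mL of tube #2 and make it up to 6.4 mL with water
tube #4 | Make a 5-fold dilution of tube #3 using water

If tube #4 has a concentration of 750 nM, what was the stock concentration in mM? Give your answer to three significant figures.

1.50 mM

Step 1: 0.4 mL + 1.6 mL = 2 mL total → factor 2/0.4 = 5
Step 2: 0.4 mL + 1.6 mL = 2 mL total → factor 2/0.4 = 5
Step 3: 0.4 mL brought to 6.4 mL → factor 6.4/0.4 = 16
Step 4: 5-fold → factor 5
Overall dilution factor = 5 × 5 × 16 × 5 = 2000
Stock = 750 nM × 2000 = 1.500 × 10^6 nM = 1.50 mM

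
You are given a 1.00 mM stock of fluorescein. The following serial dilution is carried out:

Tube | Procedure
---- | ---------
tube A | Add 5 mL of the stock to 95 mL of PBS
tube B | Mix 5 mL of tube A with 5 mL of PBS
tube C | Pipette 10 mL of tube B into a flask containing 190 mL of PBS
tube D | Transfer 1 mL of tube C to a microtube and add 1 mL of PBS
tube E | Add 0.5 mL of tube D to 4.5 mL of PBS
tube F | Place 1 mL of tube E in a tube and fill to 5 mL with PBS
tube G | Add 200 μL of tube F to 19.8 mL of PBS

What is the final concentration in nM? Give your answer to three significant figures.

0.125 nM

Step 1: 5 mL + 95 mL = 100 mL total → factor 100/5 = 20
Step 2: 5 mL + 5 mL = 10 mL total → factor 10/5 = 2
Step 3: 10 mL + 190 mL = 200 mL total → factor 200/10 = 20
Step 4: 1 mL + 1 mL = 2 mL total → factor 2/1 = 2
Step 5: 0.5 mL + 4.5 mL = 5 mL total → factor 5/0.5 = 10
Step 6: 1 mL brought to 5 mL → factor 5/1 = 5
Step 7: 200 μL + 19.8 mL = 20000 μL total → factor 20000/200 = 100
Overall dilution factor = 20 × 2 × 20 × 2 × 10 × 5 × 100 = 8 × 10^6
Final = 1.00 mM / 8 × 10^6 = 1.250 × 10^-7 mM = 0.125 nM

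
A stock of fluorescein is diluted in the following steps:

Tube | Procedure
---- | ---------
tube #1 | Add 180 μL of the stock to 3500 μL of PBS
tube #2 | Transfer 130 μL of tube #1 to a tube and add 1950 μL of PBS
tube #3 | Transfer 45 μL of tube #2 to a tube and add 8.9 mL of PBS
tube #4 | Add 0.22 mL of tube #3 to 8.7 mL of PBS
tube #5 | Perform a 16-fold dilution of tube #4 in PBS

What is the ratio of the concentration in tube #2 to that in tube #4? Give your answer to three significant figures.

8.06 × 10^3

Step 1: 180 μL + 3500 μL = 3680 μL total → factor 3680/180 = 20.444
Step 2: 130 μL + 1950 μL = 2080 μL total → factor 2080/130 = 16
Step 3: 45 μL + 8.9 mL = 8945 μL total → factor 8945/45 = 198.78
Step 4: 0.22 mL + 8.7 mL = 8.92 mL total → factor 8.92/0.22 = 40.545
Dilution factor to tube #2 = 327.11; to tube #4 = 2.6364 × 10^6
[tube #2]/[tube #4] = (factor to tube #4)/(factor to tube #2) = 2.6364 × 10^6/327.11 = 8.06 × 10^3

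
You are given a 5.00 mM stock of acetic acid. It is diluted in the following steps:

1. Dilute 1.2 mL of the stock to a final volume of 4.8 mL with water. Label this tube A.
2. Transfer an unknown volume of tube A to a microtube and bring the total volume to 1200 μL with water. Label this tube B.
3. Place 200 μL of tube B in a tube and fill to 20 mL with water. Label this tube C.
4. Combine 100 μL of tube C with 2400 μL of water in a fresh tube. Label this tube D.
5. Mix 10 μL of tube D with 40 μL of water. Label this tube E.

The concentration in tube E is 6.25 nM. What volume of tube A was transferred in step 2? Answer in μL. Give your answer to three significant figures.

Step 1: 1.2 mL brought to 4.8 mL → factor 4.8/1.2 = 4
Step 2: v brought to 1200 μL → factor = 1200 μL/v
Step 3: 200 μL brought to 20 mL → factor 20000/200 = 100
Step 4: 100 μL + 2400 μL = 2500 μL total → factor 2500/100 = 25
Step 5: 10 μL + 40 μL = 50 μL total → factor 50/10 = 5
Product of known-step factors = 50000
Overall factor = 5.00 mM / (6.25 nM) = 8 × 10^5
Step-2 factor = 8 × 10^5 / 50000 = 16
v = 1200 μL / 16 = 75.0 μL

75.0 μL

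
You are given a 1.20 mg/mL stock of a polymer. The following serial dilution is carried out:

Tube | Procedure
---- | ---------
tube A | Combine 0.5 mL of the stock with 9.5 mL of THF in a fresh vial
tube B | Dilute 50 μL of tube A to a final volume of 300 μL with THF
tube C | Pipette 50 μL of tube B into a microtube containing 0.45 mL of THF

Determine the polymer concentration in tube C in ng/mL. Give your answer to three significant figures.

1.00 × 10^3 ng/mL

Step 1: 0.5 mL + 9.5 mL = 10 mL total → factor 10/0.5 = 20
Step 2: 50 μL brought to 300 μL → factor 300/50 = 6
Step 3: 50 μL + 0.45 mL = 500 μL total → factor 500/50 = 10
Overall dilution factor = 20 × 6 × 10 = 1200
Final = 1.20 mg/mL / 1200 = 0.001000 mg/mL = 1.00 × 10^3 ng/mL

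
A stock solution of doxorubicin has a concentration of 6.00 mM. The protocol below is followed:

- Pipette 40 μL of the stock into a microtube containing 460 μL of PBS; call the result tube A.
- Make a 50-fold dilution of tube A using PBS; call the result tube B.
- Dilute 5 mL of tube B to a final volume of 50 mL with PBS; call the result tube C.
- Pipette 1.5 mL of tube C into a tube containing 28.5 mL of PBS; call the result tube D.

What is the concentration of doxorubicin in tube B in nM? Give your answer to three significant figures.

9.60 × 10^3 nM

Step 1: 40 μL + 460 μL = 500 μL total → factor 500/40 = 12.5
Step 2: 50-fold → factor 50
Dilution factor through tube B = 12.5 × 50 = 625
[tube B] = 6.00 mM / 625 = 0.009600 mM = 9.60 × 10^3 nM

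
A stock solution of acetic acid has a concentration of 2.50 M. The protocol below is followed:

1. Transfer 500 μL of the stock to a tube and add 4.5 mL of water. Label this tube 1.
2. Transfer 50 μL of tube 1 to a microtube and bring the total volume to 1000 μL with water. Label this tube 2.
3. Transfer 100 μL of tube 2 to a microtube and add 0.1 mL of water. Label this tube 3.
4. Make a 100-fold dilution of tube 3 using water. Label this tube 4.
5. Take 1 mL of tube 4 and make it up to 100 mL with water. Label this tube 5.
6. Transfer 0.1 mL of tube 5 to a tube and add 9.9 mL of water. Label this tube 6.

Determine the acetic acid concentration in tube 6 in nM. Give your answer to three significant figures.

6.25 nM

Step 1: 500 μL + 4.5 mL = 5000 μL total → factor 5000/500 = 10
Step 2: 50 μL brought to 1000 μL → factor 1000/50 = 20
Step 3: 100 μL + 0.1 mL = 200 μL total → factor 200/100 = 2
Step 4: 100-fold → factor 100
Step 5: 1 mL brought to 100 mL → factor 100/1 = 100
Step 6: 0.1 mL + 9.9 mL = 10 mL total → factor 10/0.1 = 100
Overall dilution factor = 10 × 20 × 2 × 100 × 100 × 100 = 4 × 10^8
Final = 2.50 M / 4 × 10^8 = 6.250 × 10^-9 M = 6.25 nM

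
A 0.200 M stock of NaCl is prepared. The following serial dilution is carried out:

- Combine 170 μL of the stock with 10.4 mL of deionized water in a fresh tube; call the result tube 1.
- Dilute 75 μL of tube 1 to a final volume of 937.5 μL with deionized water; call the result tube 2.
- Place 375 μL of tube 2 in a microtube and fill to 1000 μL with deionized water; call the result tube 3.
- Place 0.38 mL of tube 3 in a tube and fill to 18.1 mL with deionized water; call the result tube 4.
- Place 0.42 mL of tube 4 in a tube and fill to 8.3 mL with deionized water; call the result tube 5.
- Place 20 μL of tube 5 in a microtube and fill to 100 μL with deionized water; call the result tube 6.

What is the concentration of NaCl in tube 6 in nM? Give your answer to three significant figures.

20.5 nM

Step 1: 170 μL + 10.4 mL = 10570 μL total → factor 10570/170 = 62.176
Step 2: 75 μL brought to 937.5 μL → factor 937.5/75 = 12.5
Step 3: 375 μL brought to 1000 μL → factor 1000/375 = 2.6667
Step 4: 0.38 mL brought to 18.1 mL → factor 18.1/0.38 = 47.632
Step 5: 0.42 mL brought to 8.3 mL → factor 8.3/0.42 = 19.762
Step 6: 20 μL brought to 100 μL → factor 100/20 = 5
Dilution factor through tube 6 = 62.176 × 12.5 × 2.6667 × 47.632 × 19.762 × 5 = 9.7544 × 10^6
[tube 6] = 0.200 M / 9.7544 × 10^6 = 2.050 × 10^-8 M = 20.5 nM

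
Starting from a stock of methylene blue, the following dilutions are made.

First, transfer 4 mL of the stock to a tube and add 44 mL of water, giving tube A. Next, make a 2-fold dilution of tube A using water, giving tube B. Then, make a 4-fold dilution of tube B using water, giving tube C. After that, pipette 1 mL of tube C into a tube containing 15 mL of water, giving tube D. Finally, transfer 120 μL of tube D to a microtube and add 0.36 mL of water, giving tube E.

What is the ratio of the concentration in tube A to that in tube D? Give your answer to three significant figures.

128

Step 1: 4 mL + 44 mL = 48 mL total → factor 48/4 = 12
Step 2: 2-fold → factor 2
Step 3: 4-fold → factor 4
Step 4: 1 mL + 15 mL = 16 mL total → factor 16/1 = 16
Dilution factor to tube A = 12; to tube D = 1536
[tube A]/[tube D] = (factor to tube D)/(factor to tube A) = 1536/12 = 128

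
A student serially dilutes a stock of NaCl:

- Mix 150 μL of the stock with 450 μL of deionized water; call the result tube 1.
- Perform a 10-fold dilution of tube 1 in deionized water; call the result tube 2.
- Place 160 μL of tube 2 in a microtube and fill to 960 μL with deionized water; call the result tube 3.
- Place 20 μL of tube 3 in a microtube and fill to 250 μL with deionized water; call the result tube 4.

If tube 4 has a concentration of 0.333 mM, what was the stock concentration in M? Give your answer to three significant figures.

0.999 M

Step 1: 150 μL + 450 μL = 600 μL total → factor 600/150 = 4
Step 2: 10-fold → factor 10
Step 3: 160 μL brought to 960 μL → factor 960/160 = 6
Step 4: 20 μL brought to 250 μL → factor 250/20 = 12.5
Overall dilution factor = 4 × 10 × 6 × 12.5 = 3000
Stock = 0.333 mM × 3000 = 999.0 mM = 0.999 M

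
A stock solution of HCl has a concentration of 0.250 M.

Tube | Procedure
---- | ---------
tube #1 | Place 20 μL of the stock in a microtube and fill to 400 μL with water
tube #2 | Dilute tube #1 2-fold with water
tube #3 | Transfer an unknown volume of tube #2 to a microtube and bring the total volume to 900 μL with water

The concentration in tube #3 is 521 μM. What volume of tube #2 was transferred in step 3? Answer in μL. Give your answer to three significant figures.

Step 1: 20 μL brought to 400 μL → factor 400/20 = 20
Step 2: 2-fold → factor 2
Step 3: v brought to 900 μL → factor = 900 μL/v
Product of known-step factors = 40
Overall factor = 0.250 M / (521 μM) = 479.85
Step-3 factor = 479.85 / 40 = 11.996
v = 900 μL / 11.996 = 75.0 μL

75.0 μL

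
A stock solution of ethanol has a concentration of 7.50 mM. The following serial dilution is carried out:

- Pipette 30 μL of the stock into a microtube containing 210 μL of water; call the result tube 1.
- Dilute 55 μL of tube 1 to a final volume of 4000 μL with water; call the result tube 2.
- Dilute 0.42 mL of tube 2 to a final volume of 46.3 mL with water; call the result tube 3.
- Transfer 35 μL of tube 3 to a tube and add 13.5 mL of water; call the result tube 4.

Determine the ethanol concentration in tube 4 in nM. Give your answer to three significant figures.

Step 1: 30 μL + 210 μL = 240 μL total → factor 240/30 = 8
Step 2: 55 μL brought to 4000 μL → factor 4000/55 = 72.727
Step 3: 0.42 mL brought to 46.3 mL → factor 46.3/0.42 = 110.24
Step 4: 35 μL + 13.5 mL = 13535 μL total → factor 13535/35 = 386.71
Overall dilution factor = 8 × 72.727 × 110.24 × 386.71 = 2.4803 × 10^7
Final = 7.50 mM / 2.4803 × 10^7 = 3.024 × 10^-7 mM = 0.302 nM

0.302 nM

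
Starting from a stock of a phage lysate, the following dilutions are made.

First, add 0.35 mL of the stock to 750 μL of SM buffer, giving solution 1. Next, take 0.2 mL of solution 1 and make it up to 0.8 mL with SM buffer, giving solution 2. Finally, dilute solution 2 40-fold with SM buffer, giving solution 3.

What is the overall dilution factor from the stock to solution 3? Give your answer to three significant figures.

Step 1: 0.35 mL + 750 μL = 1.1 mL total → factor 1.1/0.35 = 3.1429
Step 2: 0.2 mL brought to 0.8 mL → factor 0.8/0.2 = 4
Step 3: 40-fold → factor 40
Overall dilution factor = 3.1429 × 4 × 40 = 502.86

503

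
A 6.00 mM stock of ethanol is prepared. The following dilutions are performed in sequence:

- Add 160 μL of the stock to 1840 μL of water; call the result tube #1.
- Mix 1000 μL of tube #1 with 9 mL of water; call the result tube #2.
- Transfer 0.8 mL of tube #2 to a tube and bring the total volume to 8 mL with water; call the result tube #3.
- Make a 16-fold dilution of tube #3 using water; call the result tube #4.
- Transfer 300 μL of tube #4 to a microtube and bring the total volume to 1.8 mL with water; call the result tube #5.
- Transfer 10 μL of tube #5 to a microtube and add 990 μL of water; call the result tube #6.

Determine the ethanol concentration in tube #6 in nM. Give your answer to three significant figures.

Step 1: 160 μL + 1840 μL = 2000 μL total → factor 2000/160 = 12.5
Step 2: 1000 μL + 9 mL = 10000 μL total → factor 10000/1000 = 10
Step 3: 0.8 mL brought to 8 mL → factor 8/0.8 = 10
Step 4: 16-fold → factor 16
Step 5: 300 μL brought to 1.8 mL → factor 1800/300 = 6
Step 6: 10 μL + 990 μL = 1000 μL total → factor 1000/10 = 100
Overall dilution factor = 12.5 × 10 × 10 × 16 × 6 × 100 = 1.2 × 10^7
Final = 6.00 mM / 1.2 × 10^7 = 5.000 × 10^-7 mM = 0.500 nM

0.500 nM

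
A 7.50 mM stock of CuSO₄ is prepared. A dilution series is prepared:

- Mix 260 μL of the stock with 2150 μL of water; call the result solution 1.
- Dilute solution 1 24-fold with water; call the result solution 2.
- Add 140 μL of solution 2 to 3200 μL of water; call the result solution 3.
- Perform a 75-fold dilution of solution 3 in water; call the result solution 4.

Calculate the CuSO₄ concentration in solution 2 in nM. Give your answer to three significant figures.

3.37 × 10^4 nM

Step 1: 260 μL + 2150 μL = 2410 μL total → factor 2410/260 = 9.2692
Step 2: 24-fold → factor 24
Dilution factor through solution 2 = 9.2692 × 24 = 222.46
[solution 2] = 7.50 mM / 222.46 = 0.03371 mM = 3.37 × 10^4 nM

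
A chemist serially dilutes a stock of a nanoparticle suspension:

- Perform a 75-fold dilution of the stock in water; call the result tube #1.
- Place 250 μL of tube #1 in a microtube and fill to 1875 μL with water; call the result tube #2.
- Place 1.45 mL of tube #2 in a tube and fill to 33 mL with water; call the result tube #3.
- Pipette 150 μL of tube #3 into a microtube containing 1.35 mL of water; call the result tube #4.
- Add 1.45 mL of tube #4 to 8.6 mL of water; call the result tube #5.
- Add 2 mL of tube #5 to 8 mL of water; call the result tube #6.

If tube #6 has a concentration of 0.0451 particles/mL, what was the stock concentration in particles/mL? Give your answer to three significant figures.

Step 1: 75-fold → factor 75
Step 2: 250 μL brought to 1875 μL → factor 1875/250 = 7.5
Step 3: 1.45 mL brought to 33 mL → factor 33/1.45 = 22.759
Step 4: 150 μL + 1.35 mL = 1500 μL total → factor 1500/150 = 10
Step 5: 1.45 mL + 8.6 mL = 10.05 mL total → factor 10.05/1.45 = 6.931
Step 6: 2 mL + 8 mL = 10 mL total → factor 10/2 = 5
Overall dilution factor = 75 × 7.5 × 22.759 × 10 × 6.931 × 5 = 4.4365 × 10^6
Stock = 0.0451 particles/mL × 4.4365 × 10^6 = 2.00 × 10^5 particles/mL

2.00 × 10^5 particles/mL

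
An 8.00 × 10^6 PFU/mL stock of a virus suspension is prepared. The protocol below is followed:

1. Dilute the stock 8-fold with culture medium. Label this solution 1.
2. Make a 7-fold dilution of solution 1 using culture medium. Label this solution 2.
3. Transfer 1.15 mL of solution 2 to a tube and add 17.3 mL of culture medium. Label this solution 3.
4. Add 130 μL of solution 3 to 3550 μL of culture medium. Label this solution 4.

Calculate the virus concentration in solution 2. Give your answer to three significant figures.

1.43 × 10^5 PFU/mL

Step 1: 8-fold → factor 8
Step 2: 7-fold → factor 7
Dilution factor through solution 2 = 8 × 7 = 56
[solution 2] = 8.00 × 10^6 PFU/mL / 56 = 1.43 × 10^5 PFU/mL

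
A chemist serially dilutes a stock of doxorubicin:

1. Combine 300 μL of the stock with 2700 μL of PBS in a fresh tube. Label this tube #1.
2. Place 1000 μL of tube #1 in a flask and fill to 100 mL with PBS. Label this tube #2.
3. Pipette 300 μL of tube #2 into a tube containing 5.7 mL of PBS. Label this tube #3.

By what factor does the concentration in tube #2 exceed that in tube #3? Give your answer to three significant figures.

20.0

Step 1: 300 μL + 2700 μL = 3000 μL total → factor 3000/300 = 10
Step 2: 1000 μL brought to 100 mL → factor 1 × 10^5/1000 = 100
Step 3: 300 μL + 5.7 mL = 6000 μL total → factor 6000/300 = 20
Dilution factor to tube #2 = 1000; to tube #3 = 20000
[tube #2]/[tube #3] = (factor to tube #3)/(factor to tube #2) = 20000/1000 = 20.0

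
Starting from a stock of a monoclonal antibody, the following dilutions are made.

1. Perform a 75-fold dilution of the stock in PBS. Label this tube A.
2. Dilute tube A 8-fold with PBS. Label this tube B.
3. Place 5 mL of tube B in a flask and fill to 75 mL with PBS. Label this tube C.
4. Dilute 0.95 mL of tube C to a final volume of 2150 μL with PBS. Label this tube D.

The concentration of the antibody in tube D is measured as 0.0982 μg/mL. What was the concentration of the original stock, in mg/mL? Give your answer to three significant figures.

Step 1: 75-fold → factor 75
Step 2: 8-fold → factor 8
Step 3: 5 mL brought to 75 mL → factor 75/5 = 15
Step 4: 0.95 mL brought to 2150 μL → factor 2.15/0.95 = 2.2632
Overall dilution factor = 75 × 8 × 15 × 2.2632 = 20368
Stock = 0.0982 μg/mL × 20368 = 2000 μg/mL = 2.00 mg/mL

2.00 mg/mL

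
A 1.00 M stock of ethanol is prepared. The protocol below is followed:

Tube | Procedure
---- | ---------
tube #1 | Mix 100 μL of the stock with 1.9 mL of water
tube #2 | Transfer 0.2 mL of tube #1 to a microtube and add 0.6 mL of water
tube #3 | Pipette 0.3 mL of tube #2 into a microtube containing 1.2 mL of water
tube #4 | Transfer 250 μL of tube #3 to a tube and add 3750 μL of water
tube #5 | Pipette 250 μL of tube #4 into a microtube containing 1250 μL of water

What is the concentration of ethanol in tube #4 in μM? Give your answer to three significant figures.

Step 1: 100 μL + 1.9 mL = 2000 μL total → factor 2000/100 = 20
Step 2: 0.2 mL + 0.6 mL = 0.8 mL total → factor 0.8/0.2 = 4
Step 3: 0.3 mL + 1.2 mL = 1.5 mL total → factor 1.5/0.3 = 5
Step 4: 250 μL + 3750 μL = 4000 μL total → factor 4000/250 = 16
Dilution factor through tube #4 = 20 × 4 × 5 × 16 = 6400
[tube #4] = 1.00 M / 6400 = 0.0001563 M = 156 μM

156 μM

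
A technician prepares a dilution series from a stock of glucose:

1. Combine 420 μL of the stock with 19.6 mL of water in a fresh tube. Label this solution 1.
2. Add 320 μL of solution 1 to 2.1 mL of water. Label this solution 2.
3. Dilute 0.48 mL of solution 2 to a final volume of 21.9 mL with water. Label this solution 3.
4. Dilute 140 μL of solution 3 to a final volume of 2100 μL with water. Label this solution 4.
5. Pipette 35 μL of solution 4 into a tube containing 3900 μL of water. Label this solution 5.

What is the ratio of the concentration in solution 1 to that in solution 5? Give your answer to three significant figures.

5.82 × 10^5

Step 1: 420 μL + 19.6 mL = 20020 μL total → factor 20020/420 = 47.667
Step 2: 320 μL + 2.1 mL = 2420 μL total → factor 2420/320 = 7.5625
Step 3: 0.48 mL brought to 21.9 mL → factor 21.9/0.48 = 45.625
Step 4: 140 μL brought to 2100 μL → factor 2100/140 = 15
Step 5: 35 μL + 3900 μL = 3935 μL total → factor 3935/35 = 112.43
Dilution factor to solution 1 = 47.667; to solution 5 = 2.7736 × 10^7
[solution 1]/[solution 5] = (factor to solution 5)/(factor to solution 1) = 2.7736 × 10^7/47.667 = 5.82 × 10^5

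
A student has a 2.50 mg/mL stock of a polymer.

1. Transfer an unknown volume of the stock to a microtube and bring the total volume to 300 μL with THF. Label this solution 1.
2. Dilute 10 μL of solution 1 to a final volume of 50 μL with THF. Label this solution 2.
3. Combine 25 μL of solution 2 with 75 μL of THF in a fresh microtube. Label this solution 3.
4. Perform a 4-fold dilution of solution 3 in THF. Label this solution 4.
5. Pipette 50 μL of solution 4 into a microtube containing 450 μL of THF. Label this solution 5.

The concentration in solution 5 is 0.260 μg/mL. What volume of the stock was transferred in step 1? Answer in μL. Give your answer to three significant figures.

Step 1: v brought to 300 μL → factor = 300 μL/v
Step 2: 10 μL brought to 50 μL → factor 50/10 = 5
Step 3: 25 μL + 75 μL = 100 μL total → factor 100/25 = 4
Step 4: 4-fold → factor 4
Step 5: 50 μL + 450 μL = 500 μL total → factor 500/50 = 10
Product of known-step factors = 800
Overall factor = 2.50 mg/mL / (0.260 μg/mL) = 9615.4
Step-1 factor = 9615.4 / 800 = 12.019
v = 300 μL / 12.019 = 25.0 μL

25.0 μL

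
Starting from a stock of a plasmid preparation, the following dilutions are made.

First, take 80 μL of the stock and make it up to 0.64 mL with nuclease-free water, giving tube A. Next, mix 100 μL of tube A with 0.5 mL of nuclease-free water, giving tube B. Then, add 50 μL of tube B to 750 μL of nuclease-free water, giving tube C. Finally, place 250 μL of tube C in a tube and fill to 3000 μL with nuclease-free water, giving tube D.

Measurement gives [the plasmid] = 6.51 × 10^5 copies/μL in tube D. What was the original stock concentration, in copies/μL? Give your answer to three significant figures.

Step 1: 80 μL brought to 0.64 mL → factor 640/80 = 8
Step 2: 100 μL + 0.5 mL = 600 μL total → factor 600/100 = 6
Step 3: 50 μL + 750 μL = 800 μL total → factor 800/50 = 16
Step 4: 250 μL brought to 3000 μL → factor 3000/250 = 12
Overall dilution factor = 8 × 6 × 16 × 12 = 9216
Stock = 6.51 × 10^5 copies/μL × 9216 = 6.00 × 10^9 copies/μL

6.00 × 10^9 copies/μL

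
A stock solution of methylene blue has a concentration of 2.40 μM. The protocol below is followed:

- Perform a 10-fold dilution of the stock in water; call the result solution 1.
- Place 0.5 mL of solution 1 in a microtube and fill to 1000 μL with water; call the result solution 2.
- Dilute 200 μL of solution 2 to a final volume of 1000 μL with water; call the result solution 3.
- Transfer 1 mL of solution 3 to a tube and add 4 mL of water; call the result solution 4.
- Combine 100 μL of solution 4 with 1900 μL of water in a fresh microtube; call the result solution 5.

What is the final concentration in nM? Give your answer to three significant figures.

0.240 nM

Step 1: 10-fold → factor 10
Step 2: 0.5 mL brought to 1000 μL → factor 1/0.5 = 2
Step 3: 200 μL brought to 1000 μL → factor 1000/200 = 5
Step 4: 1 mL + 4 mL = 5 mL total → factor 5/1 = 5
Step 5: 100 μL + 1900 μL = 2000 μL total → factor 2000/100 = 20
Overall dilution factor = 10 × 2 × 5 × 5 × 20 = 10000
Final = 2.40 μM / 10000 = 0.0002400 μM = 0.240 nM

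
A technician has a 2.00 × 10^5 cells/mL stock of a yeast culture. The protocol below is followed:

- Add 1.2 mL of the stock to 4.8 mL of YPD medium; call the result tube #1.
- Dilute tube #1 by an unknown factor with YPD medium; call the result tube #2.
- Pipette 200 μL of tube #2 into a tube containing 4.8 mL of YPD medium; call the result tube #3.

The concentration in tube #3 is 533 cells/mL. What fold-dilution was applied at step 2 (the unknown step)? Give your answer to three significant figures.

Step 1: 1.2 mL + 4.8 mL = 6 mL total → factor 6/1.2 = 5
Step 2: unknown factor x
Step 3: 200 μL + 4.8 mL = 5000 μL total → factor 5000/200 = 25
Product of known-step factors = 125
Overall factor = 2.00 × 10^5 cells/mL / (533 cells/mL) = 375.23
x = 375.23 / 125 = 3.00

3.00-fold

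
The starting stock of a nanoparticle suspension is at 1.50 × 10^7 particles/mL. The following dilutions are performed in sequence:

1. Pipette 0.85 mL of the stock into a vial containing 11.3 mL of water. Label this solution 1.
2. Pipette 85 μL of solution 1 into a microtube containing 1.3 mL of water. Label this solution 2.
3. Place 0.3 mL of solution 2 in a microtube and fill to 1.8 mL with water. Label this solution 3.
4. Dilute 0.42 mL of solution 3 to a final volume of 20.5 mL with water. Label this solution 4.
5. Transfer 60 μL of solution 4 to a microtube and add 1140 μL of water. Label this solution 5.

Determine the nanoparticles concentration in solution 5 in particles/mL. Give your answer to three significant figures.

11.0 particles/mL

Step 1: 0.85 mL + 11.3 mL = 12.15 mL total → factor 12.15/0.85 = 14.294
Step 2: 85 μL + 1.3 mL = 1385 μL total → factor 1385/85 = 16.294
Step 3: 0.3 mL brought to 1.8 mL → factor 1.8/0.3 = 6
Step 4: 0.42 mL brought to 20.5 mL → factor 20.5/0.42 = 48.81
Step 5: 60 μL + 1140 μL = 1200 μL total → factor 1200/60 = 20
Overall dilution factor = 14.294 × 16.294 × 6 × 48.81 × 20 = 1.3642 × 10^6
Final = 1.50 × 10^7 particles/mL / 1.3642 × 10^6 = 11.0 particles/mL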